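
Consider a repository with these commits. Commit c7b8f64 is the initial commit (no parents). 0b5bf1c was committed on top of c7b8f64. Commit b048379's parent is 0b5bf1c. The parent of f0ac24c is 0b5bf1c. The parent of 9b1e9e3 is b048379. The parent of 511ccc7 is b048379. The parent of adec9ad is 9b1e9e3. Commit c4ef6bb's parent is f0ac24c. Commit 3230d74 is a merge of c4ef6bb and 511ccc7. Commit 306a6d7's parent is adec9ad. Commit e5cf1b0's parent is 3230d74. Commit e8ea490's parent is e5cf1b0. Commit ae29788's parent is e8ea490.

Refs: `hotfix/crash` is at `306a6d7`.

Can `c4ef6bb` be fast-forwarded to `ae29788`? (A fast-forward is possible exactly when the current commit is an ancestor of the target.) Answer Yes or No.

A fast-forward from c4ef6bb to ae29788 is possible iff c4ef6bb is an ancestor of ae29788.
Ancestors of ae29788: {0b5bf1c, 3230d74, 511ccc7, ae29788, b048379, c4ef6bb, c7b8f64, e5cf1b0, e8ea490, f0ac24c}.
c4ef6bb is among them, so fast-forward is possible.

Yes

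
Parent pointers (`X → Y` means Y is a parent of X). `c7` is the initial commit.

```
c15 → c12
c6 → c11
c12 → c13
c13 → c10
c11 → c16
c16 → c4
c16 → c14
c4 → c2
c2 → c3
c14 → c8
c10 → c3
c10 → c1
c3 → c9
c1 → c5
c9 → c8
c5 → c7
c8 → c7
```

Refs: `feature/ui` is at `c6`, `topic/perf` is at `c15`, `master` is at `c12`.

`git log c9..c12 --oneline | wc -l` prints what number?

6

Reachable from c12: {c1, c10, c12, c13, c3, c5, c7, c8, c9}.
Reachable from c9: {c7, c8, c9}.
In c12's history but not c9's: {c1, c10, c12, c13, c3, c5} — 6 commits.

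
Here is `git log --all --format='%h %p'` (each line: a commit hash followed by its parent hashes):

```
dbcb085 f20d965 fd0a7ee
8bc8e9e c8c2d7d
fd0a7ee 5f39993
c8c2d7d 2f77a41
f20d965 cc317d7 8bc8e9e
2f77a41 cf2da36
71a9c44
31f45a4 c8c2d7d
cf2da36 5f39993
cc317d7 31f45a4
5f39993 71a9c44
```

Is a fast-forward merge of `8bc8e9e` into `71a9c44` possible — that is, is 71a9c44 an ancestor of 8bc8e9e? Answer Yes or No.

A fast-forward from 71a9c44 to 8bc8e9e is possible iff 71a9c44 is an ancestor of 8bc8e9e.
Ancestors of 8bc8e9e: {2f77a41, 5f39993, 71a9c44, 8bc8e9e, c8c2d7d, cf2da36}.
71a9c44 is among them, so fast-forward is possible.

Yes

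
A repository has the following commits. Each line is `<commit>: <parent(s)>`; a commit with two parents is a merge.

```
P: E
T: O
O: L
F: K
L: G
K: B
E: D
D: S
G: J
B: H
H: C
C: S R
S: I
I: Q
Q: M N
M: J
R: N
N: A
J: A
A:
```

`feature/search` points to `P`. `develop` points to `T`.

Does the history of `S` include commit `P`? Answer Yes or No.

No

Ancestors of S: {A, I, J, M, N, Q, S}.
P is not in that set, so it is not an ancestor of S.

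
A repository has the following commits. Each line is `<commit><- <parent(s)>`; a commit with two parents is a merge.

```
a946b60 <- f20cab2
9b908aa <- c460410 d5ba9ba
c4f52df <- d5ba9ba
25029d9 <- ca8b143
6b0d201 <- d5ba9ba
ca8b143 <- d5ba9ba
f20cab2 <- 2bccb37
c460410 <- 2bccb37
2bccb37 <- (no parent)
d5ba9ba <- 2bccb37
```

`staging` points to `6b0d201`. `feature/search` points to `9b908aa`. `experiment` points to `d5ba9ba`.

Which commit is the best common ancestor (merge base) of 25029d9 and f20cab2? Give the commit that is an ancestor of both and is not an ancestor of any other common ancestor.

2bccb37

Ancestors of 25029d9: {25029d9, 2bccb37, ca8b143, d5ba9ba}.
Ancestors of f20cab2: {2bccb37, f20cab2}.
Common ancestors: {2bccb37}.
The only common ancestor is 2bccb37, so it is the merge base.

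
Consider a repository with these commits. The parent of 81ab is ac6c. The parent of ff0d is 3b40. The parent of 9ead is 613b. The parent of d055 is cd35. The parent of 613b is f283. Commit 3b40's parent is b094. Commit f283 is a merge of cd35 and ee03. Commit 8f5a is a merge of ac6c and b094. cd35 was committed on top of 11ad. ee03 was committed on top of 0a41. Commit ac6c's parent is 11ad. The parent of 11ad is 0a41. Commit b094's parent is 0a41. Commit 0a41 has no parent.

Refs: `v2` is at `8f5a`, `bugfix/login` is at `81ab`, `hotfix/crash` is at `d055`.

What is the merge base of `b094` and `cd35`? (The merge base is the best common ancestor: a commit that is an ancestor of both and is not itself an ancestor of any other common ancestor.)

0a41

Ancestors of b094: {0a41, b094}.
Ancestors of cd35: {0a41, 11ad, cd35}.
Common ancestors: {0a41}.
The only common ancestor is 0a41, so it is the merge base.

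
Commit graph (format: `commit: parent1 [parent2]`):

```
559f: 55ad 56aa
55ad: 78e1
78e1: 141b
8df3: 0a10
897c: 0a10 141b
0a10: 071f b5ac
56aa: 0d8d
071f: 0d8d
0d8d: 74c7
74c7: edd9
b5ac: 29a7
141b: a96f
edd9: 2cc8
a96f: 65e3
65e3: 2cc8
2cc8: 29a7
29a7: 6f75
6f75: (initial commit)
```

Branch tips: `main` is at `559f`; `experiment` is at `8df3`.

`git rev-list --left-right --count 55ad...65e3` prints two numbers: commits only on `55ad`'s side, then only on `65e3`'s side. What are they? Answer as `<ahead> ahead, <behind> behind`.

Reachable from 55ad: {141b, 29a7, 2cc8, 55ad, 65e3, 6f75, 78e1, a96f}.
Reachable from 65e3: {29a7, 2cc8, 65e3, 6f75}.
Only in 55ad's history (ahead): {141b, 55ad, 78e1, a96f} — 4.
Only in 65e3's history (behind): {} — 0.

4 ahead, 0 behind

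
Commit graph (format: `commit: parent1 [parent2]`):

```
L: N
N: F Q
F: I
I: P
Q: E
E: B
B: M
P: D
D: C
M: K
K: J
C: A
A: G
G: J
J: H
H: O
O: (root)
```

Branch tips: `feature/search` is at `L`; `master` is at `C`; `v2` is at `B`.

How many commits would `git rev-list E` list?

Walking parent pointers from E: reachable set = {B, E, H, J, K, M, O}.
That is 7 commits.

7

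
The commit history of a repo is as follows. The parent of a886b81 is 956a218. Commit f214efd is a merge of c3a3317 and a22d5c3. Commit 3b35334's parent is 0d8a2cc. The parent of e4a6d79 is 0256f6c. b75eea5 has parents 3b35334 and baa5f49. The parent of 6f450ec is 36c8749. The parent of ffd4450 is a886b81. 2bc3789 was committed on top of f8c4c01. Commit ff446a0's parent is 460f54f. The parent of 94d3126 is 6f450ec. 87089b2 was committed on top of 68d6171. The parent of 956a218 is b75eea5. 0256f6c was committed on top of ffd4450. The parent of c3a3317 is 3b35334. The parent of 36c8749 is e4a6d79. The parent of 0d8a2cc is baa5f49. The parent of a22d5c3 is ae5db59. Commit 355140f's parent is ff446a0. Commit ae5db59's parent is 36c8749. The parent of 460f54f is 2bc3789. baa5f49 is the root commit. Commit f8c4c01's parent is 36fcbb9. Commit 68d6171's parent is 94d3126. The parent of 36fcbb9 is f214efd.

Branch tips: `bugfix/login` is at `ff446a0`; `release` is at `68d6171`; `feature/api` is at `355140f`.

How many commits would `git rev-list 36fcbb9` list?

15

Walking parent pointers from 36fcbb9: reachable set = {0256f6c, 0d8a2cc, 36c8749, 36fcbb9, 3b35334, 956a218, a22d5c3, a886b81, ae5db59, b75eea5, baa5f49, c3a3317, e4a6d79, f214efd, ffd4450}.
That is 15 commits.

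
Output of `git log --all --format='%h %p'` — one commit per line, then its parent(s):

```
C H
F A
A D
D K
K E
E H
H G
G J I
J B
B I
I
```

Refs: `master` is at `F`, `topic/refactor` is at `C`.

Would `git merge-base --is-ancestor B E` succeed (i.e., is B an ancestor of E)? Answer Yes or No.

Ancestors of E (commits reachable by following parents): {B, E, G, H, I, J}.
B is in that set, so it is an ancestor of E.

Yes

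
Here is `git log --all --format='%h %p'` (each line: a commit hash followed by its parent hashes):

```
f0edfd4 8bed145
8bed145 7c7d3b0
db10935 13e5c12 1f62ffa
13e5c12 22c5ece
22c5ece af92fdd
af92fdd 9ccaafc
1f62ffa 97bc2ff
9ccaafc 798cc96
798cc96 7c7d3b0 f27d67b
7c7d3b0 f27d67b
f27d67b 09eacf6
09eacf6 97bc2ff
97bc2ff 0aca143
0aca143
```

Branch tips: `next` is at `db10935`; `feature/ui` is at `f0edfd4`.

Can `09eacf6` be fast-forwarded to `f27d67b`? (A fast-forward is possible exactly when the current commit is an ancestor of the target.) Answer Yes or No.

Yes

A fast-forward from 09eacf6 to f27d67b is possible iff 09eacf6 is an ancestor of f27d67b.
Ancestors of f27d67b: {09eacf6, 0aca143, 97bc2ff, f27d67b}.
09eacf6 is among them, so fast-forward is possible.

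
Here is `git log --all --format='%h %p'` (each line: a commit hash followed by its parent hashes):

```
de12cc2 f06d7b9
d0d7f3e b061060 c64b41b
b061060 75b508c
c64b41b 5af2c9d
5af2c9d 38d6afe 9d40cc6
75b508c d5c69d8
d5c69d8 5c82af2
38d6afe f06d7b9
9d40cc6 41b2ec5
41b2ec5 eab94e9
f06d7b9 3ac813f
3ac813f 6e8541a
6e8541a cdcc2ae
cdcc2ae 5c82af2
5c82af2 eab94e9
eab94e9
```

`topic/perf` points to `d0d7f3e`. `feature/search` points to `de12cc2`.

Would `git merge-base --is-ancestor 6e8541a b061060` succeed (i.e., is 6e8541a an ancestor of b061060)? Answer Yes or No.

Ancestors of b061060: {5c82af2, 75b508c, b061060, d5c69d8, eab94e9}.
6e8541a is not in that set, so it is not an ancestor of b061060.

No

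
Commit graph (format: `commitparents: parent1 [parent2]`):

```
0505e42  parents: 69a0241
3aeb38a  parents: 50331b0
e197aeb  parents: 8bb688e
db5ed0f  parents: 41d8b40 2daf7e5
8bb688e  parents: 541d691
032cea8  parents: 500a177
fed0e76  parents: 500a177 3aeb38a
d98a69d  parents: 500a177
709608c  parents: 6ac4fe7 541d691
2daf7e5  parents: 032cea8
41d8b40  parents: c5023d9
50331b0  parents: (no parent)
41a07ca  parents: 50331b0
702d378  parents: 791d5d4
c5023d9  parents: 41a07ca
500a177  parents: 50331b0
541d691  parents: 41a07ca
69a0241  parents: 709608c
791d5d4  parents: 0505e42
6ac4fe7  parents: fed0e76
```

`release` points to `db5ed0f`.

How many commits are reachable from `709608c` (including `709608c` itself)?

8

Walking parent pointers from 709608c: reachable set = {3aeb38a, 41a07ca, 500a177, 50331b0, 541d691, 6ac4fe7, 709608c, fed0e76}.
That is 8 commits.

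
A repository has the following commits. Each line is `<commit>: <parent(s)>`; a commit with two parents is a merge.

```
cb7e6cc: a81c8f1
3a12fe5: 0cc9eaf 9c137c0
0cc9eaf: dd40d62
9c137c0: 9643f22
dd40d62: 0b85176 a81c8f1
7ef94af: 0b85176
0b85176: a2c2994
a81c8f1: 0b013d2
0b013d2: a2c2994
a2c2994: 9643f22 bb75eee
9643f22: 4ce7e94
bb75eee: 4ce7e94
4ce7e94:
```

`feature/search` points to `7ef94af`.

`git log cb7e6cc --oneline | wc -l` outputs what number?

Walking parent pointers from cb7e6cc: reachable set = {0b013d2, 4ce7e94, 9643f22, a2c2994, a81c8f1, bb75eee, cb7e6cc}.
That is 7 commits.

7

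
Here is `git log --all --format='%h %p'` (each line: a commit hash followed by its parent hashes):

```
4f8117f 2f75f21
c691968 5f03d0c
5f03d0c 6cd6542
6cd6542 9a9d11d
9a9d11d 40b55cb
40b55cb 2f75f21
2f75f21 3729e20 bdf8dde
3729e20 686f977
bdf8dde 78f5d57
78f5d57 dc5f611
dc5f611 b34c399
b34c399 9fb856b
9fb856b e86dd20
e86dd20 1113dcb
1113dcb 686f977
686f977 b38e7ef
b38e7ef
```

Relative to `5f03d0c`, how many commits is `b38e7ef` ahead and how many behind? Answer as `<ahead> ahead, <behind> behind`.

0 ahead, 14 behind

Reachable from b38e7ef: {b38e7ef}.
Reachable from 5f03d0c: {1113dcb, 2f75f21, 3729e20, 40b55cb, 5f03d0c, 686f977, 6cd6542, 78f5d57, 9a9d11d, 9fb856b, b34c399, b38e7ef, bdf8dde, dc5f611, e86dd20}.
Only in b38e7ef's history (ahead): {} — 0.
Only in 5f03d0c's history (behind): {1113dcb, 2f75f21, 3729e20, 40b55cb, 5f03d0c, 686f977, 6cd6542, 78f5d57, 9a9d11d, 9fb856b, b34c399, bdf8dde, dc5f611, e86dd20} — 14.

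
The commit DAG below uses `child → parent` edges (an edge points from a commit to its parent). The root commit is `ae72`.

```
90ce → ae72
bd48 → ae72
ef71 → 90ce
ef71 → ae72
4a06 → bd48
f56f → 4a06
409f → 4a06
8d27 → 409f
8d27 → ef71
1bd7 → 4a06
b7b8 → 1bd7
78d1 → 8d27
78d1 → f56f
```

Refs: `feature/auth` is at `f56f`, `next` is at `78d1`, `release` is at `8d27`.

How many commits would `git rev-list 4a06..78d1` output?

6

Reachable from 78d1: {409f, 4a06, 78d1, 8d27, 90ce, ae72, bd48, ef71, f56f}.
Reachable from 4a06: {4a06, ae72, bd48}.
In 78d1's history but not 4a06's: {409f, 78d1, 8d27, 90ce, ef71, f56f} — 6 commits.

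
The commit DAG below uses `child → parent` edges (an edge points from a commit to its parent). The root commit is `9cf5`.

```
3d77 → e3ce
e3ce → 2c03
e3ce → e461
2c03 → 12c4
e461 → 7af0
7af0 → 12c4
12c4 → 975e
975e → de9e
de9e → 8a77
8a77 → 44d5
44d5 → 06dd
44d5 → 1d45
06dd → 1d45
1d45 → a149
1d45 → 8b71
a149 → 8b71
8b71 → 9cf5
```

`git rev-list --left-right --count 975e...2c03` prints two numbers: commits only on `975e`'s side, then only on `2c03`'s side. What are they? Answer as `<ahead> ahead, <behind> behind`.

0 ahead, 2 behind

Reachable from 975e: {06dd, 1d45, 44d5, 8a77, 8b71, 975e, 9cf5, a149, de9e}.
Reachable from 2c03: {06dd, 12c4, 1d45, 2c03, 44d5, 8a77, 8b71, 975e, 9cf5, a149, de9e}.
Only in 975e's history (ahead): {} — 0.
Only in 2c03's history (behind): {12c4, 2c03} — 2.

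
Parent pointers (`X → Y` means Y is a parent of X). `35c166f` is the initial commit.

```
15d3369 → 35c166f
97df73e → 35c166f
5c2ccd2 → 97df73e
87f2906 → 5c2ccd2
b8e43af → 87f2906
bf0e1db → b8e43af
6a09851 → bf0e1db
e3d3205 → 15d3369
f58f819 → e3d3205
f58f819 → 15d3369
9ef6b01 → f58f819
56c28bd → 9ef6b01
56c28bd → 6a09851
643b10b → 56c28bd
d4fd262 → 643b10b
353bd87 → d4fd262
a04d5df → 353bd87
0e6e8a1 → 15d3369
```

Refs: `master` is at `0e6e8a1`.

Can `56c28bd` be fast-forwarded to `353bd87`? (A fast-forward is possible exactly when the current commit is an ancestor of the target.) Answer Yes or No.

Yes

A fast-forward from 56c28bd to 353bd87 is possible iff 56c28bd is an ancestor of 353bd87.
Ancestors of 353bd87: {15d3369, 353bd87, 35c166f, 56c28bd, 5c2ccd2, 643b10b, 6a09851, 87f2906, 97df73e, 9ef6b01, b8e43af, bf0e1db, d4fd262, e3d3205, f58f819}.
56c28bd is among them, so fast-forward is possible.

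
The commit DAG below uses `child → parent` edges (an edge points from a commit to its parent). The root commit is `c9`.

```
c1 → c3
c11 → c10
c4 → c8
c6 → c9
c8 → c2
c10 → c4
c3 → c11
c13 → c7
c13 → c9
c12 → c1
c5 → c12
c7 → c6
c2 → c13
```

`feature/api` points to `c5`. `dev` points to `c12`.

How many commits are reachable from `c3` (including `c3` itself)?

10

Walking parent pointers from c3: reachable set = {c10, c11, c13, c2, c3, c4, c6, c7, c8, c9}.
That is 10 commits.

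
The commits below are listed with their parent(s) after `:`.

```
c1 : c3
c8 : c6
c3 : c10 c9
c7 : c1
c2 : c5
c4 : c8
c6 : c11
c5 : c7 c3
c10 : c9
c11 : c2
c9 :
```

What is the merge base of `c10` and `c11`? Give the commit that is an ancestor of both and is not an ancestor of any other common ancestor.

Ancestors of c10: {c10, c9}.
Ancestors of c11: {c1, c10, c11, c2, c3, c5, c7, c9}.
Common ancestors: {c10, c9}.
Among these, c10 is not an ancestor of any other common ancestor — it is the merge base.

c10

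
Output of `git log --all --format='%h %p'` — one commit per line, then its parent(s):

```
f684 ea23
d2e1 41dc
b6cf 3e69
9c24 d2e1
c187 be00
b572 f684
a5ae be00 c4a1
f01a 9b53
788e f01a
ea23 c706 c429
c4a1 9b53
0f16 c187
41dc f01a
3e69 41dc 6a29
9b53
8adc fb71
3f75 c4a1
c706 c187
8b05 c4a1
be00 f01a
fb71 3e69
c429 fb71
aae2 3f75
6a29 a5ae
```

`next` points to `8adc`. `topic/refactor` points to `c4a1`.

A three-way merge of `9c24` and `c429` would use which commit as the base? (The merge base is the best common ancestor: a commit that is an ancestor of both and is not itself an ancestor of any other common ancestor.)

41dc

Ancestors of 9c24: {41dc, 9b53, 9c24, d2e1, f01a}.
Ancestors of c429: {3e69, 41dc, 6a29, 9b53, a5ae, be00, c429, c4a1, f01a, fb71}.
Common ancestors: {41dc, 9b53, f01a}.
Among these, 41dc is not an ancestor of any other common ancestor — it is the merge base.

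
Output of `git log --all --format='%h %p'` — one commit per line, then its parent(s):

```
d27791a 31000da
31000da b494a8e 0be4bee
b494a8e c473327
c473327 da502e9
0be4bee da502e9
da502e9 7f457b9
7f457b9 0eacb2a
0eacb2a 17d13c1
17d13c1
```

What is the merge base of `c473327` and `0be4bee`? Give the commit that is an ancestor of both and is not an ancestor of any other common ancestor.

Ancestors of c473327: {0eacb2a, 17d13c1, 7f457b9, c473327, da502e9}.
Ancestors of 0be4bee: {0be4bee, 0eacb2a, 17d13c1, 7f457b9, da502e9}.
Common ancestors: {0eacb2a, 17d13c1, 7f457b9, da502e9}.
Among these, da502e9 is not an ancestor of any other common ancestor — it is the merge base.

da502e9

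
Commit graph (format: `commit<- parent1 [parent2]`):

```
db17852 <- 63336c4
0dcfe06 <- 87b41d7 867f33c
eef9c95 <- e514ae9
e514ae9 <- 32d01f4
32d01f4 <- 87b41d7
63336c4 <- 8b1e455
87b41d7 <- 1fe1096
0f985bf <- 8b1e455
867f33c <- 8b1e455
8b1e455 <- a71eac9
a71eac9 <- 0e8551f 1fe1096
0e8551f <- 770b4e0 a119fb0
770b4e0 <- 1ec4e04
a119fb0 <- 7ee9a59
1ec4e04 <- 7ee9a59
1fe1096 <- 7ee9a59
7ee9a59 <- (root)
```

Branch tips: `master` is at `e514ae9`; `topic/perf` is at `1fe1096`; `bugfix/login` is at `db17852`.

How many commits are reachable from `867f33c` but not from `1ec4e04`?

7

Reachable from 867f33c: {0e8551f, 1ec4e04, 1fe1096, 770b4e0, 7ee9a59, 867f33c, 8b1e455, a119fb0, a71eac9}.
Reachable from 1ec4e04: {1ec4e04, 7ee9a59}.
In 867f33c's history but not 1ec4e04's: {0e8551f, 1fe1096, 770b4e0, 867f33c, 8b1e455, a119fb0, a71eac9} — 7 commits.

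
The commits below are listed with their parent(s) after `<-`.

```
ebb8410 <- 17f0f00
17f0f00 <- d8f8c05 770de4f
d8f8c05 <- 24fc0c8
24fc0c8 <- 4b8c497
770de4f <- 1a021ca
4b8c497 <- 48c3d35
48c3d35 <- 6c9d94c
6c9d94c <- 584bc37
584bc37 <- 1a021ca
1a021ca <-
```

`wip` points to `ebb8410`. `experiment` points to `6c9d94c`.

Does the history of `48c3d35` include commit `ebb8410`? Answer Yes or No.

No

Ancestors of 48c3d35: {1a021ca, 48c3d35, 584bc37, 6c9d94c}.
ebb8410 is not in that set, so it is not an ancestor of 48c3d35.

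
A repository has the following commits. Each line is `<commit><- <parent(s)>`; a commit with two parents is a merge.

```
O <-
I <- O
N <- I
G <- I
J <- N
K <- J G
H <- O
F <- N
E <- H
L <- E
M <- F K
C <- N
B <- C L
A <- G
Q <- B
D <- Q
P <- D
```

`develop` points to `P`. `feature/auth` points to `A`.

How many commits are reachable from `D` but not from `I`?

Reachable from D: {B, C, D, E, H, I, L, N, O, Q}.
Reachable from I: {I, O}.
In D's history but not I's: {B, C, D, E, H, L, N, Q} — 8 commits.

8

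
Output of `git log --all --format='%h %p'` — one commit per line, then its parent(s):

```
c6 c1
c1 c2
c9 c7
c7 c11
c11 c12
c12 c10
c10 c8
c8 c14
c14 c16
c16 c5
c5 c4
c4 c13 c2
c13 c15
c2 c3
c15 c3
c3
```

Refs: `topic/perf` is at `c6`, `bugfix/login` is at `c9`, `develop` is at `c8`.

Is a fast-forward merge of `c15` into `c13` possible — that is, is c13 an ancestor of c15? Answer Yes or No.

No

A fast-forward from c13 to c15 is possible iff c13 is an ancestor of c15.
Ancestors of c15: {c15, c3}.
c13 is not among them, so fast-forward is not possible.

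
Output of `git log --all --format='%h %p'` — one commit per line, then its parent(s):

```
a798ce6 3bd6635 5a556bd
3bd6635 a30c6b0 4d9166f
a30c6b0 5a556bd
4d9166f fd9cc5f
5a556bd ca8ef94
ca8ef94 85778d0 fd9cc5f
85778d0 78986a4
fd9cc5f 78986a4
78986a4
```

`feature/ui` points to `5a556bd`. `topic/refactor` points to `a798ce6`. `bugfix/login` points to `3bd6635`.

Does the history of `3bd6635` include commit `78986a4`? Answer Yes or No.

Ancestors of 3bd6635 (commits reachable by following parents): {3bd6635, 4d9166f, 5a556bd, 78986a4, 85778d0, a30c6b0, ca8ef94, fd9cc5f}.
78986a4 is in that set, so it is an ancestor of 3bd6635.

Yes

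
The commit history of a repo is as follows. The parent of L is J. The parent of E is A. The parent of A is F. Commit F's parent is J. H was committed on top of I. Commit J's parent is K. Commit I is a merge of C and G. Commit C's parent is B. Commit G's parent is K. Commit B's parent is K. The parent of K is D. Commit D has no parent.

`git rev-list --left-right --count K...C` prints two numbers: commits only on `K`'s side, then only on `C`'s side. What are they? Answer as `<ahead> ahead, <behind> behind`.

Reachable from K: {D, K}.
Reachable from C: {B, C, D, K}.
Only in K's history (ahead): {} — 0.
Only in C's history (behind): {B, C} — 2.

0 ahead, 2 behind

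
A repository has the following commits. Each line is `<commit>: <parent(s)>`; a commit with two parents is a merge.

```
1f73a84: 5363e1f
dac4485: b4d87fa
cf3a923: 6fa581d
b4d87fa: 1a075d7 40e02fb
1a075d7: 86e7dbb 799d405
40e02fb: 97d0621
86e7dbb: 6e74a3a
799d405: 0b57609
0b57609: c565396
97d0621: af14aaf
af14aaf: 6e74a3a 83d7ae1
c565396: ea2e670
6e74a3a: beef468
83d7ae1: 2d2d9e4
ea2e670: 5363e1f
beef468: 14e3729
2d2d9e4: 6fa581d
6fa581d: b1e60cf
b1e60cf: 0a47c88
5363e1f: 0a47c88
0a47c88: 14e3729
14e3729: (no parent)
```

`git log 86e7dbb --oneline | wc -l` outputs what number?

Walking parent pointers from 86e7dbb: reachable set = {14e3729, 6e74a3a, 86e7dbb, beef468}.
That is 4 commits.

4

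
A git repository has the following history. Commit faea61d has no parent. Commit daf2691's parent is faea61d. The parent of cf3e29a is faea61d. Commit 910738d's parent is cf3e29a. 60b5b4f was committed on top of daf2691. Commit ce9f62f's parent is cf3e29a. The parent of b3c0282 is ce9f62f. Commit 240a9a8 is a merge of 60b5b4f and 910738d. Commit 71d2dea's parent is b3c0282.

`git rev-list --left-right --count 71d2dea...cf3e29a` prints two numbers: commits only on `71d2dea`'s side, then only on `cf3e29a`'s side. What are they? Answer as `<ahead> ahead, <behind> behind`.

Reachable from 71d2dea: {71d2dea, b3c0282, ce9f62f, cf3e29a, faea61d}.
Reachable from cf3e29a: {cf3e29a, faea61d}.
Only in 71d2dea's history (ahead): {71d2dea, b3c0282, ce9f62f} — 3.
Only in cf3e29a's history (behind): {} — 0.

3 ahead, 0 behind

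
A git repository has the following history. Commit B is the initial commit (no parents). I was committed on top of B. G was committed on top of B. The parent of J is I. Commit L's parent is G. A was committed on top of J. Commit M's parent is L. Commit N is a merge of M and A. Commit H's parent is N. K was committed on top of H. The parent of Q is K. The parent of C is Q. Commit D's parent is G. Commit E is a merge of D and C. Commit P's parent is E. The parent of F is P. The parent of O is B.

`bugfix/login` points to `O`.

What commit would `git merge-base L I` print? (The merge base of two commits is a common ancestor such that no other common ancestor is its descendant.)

Ancestors of L: {B, G, L}.
Ancestors of I: {B, I}.
Common ancestors: {B}.
The only common ancestor is B, so it is the merge base.

B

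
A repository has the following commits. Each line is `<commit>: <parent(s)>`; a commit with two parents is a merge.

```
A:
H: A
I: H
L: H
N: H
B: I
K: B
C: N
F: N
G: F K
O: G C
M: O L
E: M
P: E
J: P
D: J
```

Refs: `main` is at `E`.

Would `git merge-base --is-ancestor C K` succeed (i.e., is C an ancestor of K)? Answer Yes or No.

No

Ancestors of K: {A, B, H, I, K}.
C is not in that set, so it is not an ancestor of K.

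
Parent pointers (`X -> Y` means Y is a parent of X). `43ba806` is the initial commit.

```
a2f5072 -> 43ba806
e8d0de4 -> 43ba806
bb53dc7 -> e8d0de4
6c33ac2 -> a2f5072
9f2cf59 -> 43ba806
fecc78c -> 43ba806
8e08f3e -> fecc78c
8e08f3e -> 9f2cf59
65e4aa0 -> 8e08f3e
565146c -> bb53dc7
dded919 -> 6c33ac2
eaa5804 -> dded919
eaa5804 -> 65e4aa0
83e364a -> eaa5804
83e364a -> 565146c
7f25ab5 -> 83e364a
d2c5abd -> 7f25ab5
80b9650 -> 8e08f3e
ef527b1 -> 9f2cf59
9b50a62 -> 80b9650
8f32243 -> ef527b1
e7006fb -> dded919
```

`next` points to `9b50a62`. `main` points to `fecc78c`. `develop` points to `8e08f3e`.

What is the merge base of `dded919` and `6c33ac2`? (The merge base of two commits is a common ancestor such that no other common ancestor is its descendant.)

Ancestors of dded919: {43ba806, 6c33ac2, a2f5072, dded919}.
Ancestors of 6c33ac2: {43ba806, 6c33ac2, a2f5072}.
Common ancestors: {43ba806, 6c33ac2, a2f5072}.
Among these, 6c33ac2 is not an ancestor of any other common ancestor — it is the merge base.

6c33ac2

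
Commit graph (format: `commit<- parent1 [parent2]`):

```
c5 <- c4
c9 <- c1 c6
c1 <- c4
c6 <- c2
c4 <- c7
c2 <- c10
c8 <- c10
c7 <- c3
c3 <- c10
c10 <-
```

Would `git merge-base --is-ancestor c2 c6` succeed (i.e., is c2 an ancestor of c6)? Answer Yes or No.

Ancestors of c6 (commits reachable by following parents): {c10, c2, c6}.
c2 is in that set, so it is an ancestor of c6.

Yes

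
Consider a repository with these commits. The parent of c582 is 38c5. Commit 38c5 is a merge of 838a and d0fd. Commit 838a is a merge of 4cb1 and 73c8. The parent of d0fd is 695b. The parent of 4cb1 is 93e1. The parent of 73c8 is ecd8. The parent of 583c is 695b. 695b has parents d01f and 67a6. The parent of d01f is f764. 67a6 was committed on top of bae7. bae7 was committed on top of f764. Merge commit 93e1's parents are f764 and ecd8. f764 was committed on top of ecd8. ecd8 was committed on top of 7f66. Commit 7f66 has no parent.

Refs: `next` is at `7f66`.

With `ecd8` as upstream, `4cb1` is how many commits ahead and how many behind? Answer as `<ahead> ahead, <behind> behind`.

Reachable from 4cb1: {4cb1, 7f66, 93e1, ecd8, f764}.
Reachable from ecd8: {7f66, ecd8}.
Only in 4cb1's history (ahead): {4cb1, 93e1, f764} — 3.
Only in ecd8's history (behind): {} — 0.

3 ahead, 0 behind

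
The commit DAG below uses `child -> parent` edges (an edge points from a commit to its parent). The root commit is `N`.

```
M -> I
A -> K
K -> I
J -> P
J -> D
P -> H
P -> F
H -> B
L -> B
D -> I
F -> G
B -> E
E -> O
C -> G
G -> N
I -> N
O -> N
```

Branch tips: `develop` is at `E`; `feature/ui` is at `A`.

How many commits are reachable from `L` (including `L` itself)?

Walking parent pointers from L: reachable set = {B, E, L, N, O}.
That is 5 commits.

5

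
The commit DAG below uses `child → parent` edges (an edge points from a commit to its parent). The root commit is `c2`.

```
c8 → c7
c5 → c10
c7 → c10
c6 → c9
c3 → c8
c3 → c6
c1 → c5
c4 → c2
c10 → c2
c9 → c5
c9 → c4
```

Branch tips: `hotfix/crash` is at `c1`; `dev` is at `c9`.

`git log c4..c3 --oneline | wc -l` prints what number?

Reachable from c3: {c10, c2, c3, c4, c5, c6, c7, c8, c9}.
Reachable from c4: {c2, c4}.
In c3's history but not c4's: {c10, c3, c5, c6, c7, c8, c9} — 7 commits.

7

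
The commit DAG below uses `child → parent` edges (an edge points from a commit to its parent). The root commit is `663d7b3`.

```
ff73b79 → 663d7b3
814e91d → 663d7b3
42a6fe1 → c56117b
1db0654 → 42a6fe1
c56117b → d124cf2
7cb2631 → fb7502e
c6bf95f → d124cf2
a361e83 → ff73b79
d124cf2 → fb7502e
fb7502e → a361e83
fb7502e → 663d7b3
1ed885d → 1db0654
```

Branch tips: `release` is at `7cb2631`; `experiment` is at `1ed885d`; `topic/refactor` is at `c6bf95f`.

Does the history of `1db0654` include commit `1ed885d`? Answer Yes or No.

No

Ancestors of 1db0654: {1db0654, 42a6fe1, 663d7b3, a361e83, c56117b, d124cf2, fb7502e, ff73b79}.
1ed885d is not in that set, so it is not an ancestor of 1db0654.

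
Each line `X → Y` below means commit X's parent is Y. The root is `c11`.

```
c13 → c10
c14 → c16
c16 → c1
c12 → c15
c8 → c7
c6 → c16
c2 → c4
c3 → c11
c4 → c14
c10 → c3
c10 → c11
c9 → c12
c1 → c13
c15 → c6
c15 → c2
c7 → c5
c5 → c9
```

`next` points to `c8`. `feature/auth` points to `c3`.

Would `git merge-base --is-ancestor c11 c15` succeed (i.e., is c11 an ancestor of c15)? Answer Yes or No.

Yes

Ancestors of c15 (commits reachable by following parents): {c1, c10, c11, c13, c14, c15, c16, c2, c3, c4, c6}.
c11 is in that set, so it is an ancestor of c15.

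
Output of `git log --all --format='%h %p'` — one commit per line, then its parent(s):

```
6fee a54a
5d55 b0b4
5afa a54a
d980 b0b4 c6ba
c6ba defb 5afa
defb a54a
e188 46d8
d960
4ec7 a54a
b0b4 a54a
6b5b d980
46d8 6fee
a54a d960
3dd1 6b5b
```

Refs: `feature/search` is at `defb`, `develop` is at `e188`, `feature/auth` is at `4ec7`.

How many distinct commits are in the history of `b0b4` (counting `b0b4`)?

3

Walking parent pointers from b0b4: reachable set = {a54a, b0b4, d960}.
That is 3 commits.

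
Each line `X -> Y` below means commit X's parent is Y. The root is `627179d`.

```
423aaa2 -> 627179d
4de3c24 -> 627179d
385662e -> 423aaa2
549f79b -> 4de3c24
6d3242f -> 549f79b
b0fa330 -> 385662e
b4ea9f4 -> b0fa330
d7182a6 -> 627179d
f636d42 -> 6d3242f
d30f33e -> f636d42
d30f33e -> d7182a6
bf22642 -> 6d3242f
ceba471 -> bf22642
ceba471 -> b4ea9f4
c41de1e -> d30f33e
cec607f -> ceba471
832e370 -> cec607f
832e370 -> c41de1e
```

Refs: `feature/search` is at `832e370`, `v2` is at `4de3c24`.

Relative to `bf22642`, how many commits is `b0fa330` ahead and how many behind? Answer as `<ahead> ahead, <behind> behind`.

3 ahead, 4 behind

Reachable from b0fa330: {385662e, 423aaa2, 627179d, b0fa330}.
Reachable from bf22642: {4de3c24, 549f79b, 627179d, 6d3242f, bf22642}.
Only in b0fa330's history (ahead): {385662e, 423aaa2, b0fa330} — 3.
Only in bf22642's history (behind): {4de3c24, 549f79b, 6d3242f, bf22642} — 4.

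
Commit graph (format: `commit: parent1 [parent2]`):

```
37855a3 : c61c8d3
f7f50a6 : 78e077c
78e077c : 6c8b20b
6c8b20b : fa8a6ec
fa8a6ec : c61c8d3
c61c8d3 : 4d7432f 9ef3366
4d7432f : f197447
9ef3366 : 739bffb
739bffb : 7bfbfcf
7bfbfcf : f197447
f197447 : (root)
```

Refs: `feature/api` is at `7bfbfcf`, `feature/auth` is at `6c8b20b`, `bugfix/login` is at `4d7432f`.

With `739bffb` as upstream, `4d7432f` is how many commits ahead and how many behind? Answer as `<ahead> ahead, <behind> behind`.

Reachable from 4d7432f: {4d7432f, f197447}.
Reachable from 739bffb: {739bffb, 7bfbfcf, f197447}.
Only in 4d7432f's history (ahead): {4d7432f} — 1.
Only in 739bffb's history (behind): {739bffb, 7bfbfcf} — 2.

1 ahead, 2 behind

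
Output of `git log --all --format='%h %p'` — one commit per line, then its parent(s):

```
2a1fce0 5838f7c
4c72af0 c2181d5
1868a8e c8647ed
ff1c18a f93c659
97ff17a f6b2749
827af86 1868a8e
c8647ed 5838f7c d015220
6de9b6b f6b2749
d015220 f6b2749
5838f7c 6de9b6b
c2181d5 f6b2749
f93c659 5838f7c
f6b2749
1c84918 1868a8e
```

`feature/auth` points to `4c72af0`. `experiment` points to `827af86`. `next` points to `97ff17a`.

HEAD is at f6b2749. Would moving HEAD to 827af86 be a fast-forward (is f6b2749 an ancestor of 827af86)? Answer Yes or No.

Yes

A fast-forward from f6b2749 to 827af86 is possible iff f6b2749 is an ancestor of 827af86.
Ancestors of 827af86: {1868a8e, 5838f7c, 6de9b6b, 827af86, c8647ed, d015220, f6b2749}.
f6b2749 is among them, so fast-forward is possible.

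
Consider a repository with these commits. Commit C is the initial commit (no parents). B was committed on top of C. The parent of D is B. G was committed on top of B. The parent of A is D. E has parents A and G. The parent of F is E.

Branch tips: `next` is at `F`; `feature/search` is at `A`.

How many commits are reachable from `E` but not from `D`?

Reachable from E: {A, B, C, D, E, G}.
Reachable from D: {B, C, D}.
In E's history but not D's: {A, E, G} — 3 commits.

3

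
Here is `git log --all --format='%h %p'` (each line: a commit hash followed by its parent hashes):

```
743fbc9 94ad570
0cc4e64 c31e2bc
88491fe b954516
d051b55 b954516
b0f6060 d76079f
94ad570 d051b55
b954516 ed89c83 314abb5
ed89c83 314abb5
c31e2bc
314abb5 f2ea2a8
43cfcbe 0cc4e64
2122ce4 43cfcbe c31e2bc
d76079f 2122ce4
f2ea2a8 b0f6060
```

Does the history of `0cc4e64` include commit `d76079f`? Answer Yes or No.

Ancestors of 0cc4e64: {0cc4e64, c31e2bc}.
d76079f is not in that set, so it is not an ancestor of 0cc4e64.

No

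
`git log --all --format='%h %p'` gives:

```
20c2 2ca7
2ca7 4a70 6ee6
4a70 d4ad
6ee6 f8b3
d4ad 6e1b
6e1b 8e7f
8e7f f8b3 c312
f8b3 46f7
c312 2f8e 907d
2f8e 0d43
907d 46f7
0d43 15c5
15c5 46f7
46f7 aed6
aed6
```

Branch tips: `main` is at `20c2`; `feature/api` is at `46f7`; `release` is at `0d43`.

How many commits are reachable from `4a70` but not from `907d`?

Reachable from 4a70: {0d43, 15c5, 2f8e, 46f7, 4a70, 6e1b, 8e7f, 907d, aed6, c312, d4ad, f8b3}.
Reachable from 907d: {46f7, 907d, aed6}.
In 4a70's history but not 907d's: {0d43, 15c5, 2f8e, 4a70, 6e1b, 8e7f, c312, d4ad, f8b3} — 9 commits.

9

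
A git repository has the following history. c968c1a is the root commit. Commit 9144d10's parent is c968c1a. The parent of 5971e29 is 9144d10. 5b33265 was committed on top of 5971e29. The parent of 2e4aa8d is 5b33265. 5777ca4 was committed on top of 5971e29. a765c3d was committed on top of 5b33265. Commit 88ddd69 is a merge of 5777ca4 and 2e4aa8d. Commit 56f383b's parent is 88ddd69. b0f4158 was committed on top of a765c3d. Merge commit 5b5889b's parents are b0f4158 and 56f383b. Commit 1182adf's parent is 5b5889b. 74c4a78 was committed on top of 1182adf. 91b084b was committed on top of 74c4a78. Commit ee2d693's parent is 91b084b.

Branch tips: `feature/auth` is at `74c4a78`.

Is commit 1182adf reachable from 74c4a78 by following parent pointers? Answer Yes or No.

Yes

Ancestors of 74c4a78 (commits reachable by following parents): {1182adf, 2e4aa8d, 56f383b, 5777ca4, 5971e29, 5b33265, 5b5889b, 74c4a78, 88ddd69, 9144d10, a765c3d, b0f4158, c968c1a}.
1182adf is in that set, so it is an ancestor of 74c4a78.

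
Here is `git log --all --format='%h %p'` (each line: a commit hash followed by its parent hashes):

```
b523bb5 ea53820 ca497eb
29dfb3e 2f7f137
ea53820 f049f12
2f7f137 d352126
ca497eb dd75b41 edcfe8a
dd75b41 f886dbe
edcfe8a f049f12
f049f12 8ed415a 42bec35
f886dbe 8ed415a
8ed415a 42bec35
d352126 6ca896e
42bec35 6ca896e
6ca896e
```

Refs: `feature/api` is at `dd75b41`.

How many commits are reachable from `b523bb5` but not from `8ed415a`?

7

Reachable from b523bb5: {42bec35, 6ca896e, 8ed415a, b523bb5, ca497eb, dd75b41, ea53820, edcfe8a, f049f12, f886dbe}.
Reachable from 8ed415a: {42bec35, 6ca896e, 8ed415a}.
In b523bb5's history but not 8ed415a's: {b523bb5, ca497eb, dd75b41, ea53820, edcfe8a, f049f12, f886dbe} — 7 commits.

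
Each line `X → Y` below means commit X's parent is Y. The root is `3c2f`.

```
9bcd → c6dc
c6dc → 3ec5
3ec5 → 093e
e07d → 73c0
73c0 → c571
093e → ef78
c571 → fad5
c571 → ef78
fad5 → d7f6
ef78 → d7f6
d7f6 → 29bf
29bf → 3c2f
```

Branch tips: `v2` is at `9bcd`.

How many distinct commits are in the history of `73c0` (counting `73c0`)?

7

Walking parent pointers from 73c0: reachable set = {29bf, 3c2f, 73c0, c571, d7f6, ef78, fad5}.
That is 7 commits.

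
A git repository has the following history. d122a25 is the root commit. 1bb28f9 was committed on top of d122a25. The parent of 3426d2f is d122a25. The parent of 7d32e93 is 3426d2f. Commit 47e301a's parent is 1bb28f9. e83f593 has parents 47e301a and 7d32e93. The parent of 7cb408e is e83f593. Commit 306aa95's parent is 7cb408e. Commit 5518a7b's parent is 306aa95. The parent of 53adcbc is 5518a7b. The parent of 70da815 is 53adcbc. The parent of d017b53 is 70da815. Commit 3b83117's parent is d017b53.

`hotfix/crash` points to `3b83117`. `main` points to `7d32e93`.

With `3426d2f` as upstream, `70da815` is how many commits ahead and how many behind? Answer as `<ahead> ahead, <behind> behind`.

Reachable from 70da815: {1bb28f9, 306aa95, 3426d2f, 47e301a, 53adcbc, 5518a7b, 70da815, 7cb408e, 7d32e93, d122a25, e83f593}.
Reachable from 3426d2f: {3426d2f, d122a25}.
Only in 70da815's history (ahead): {1bb28f9, 306aa95, 47e301a, 53adcbc, 5518a7b, 70da815, 7cb408e, 7d32e93, e83f593} — 9.
Only in 3426d2f's history (behind): {} — 0.

9 ahead, 0 behind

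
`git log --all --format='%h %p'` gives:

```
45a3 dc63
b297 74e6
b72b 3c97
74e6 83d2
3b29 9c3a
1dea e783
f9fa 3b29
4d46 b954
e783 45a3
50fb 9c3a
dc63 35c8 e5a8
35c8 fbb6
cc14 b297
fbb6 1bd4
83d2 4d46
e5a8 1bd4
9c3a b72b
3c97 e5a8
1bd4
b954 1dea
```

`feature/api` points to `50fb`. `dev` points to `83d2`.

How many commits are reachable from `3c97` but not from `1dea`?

1

Reachable from 3c97: {1bd4, 3c97, e5a8}.
Reachable from 1dea: {1bd4, 1dea, 35c8, 45a3, dc63, e5a8, e783, fbb6}.
In 3c97's history but not 1dea's: {3c97} — 1 commit.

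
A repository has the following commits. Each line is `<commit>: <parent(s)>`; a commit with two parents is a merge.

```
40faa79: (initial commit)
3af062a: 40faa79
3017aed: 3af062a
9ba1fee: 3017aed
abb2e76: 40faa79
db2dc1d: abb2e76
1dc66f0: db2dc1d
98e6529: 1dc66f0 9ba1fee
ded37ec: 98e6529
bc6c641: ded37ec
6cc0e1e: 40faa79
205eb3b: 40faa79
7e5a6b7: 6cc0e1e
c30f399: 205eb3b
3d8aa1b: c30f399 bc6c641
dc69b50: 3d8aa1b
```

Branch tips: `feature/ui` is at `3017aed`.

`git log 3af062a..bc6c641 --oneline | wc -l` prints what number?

8

Reachable from bc6c641: {1dc66f0, 3017aed, 3af062a, 40faa79, 98e6529, 9ba1fee, abb2e76, bc6c641, db2dc1d, ded37ec}.
Reachable from 3af062a: {3af062a, 40faa79}.
In bc6c641's history but not 3af062a's: {1dc66f0, 3017aed, 98e6529, 9ba1fee, abb2e76, bc6c641, db2dc1d, ded37ec} — 8 commits.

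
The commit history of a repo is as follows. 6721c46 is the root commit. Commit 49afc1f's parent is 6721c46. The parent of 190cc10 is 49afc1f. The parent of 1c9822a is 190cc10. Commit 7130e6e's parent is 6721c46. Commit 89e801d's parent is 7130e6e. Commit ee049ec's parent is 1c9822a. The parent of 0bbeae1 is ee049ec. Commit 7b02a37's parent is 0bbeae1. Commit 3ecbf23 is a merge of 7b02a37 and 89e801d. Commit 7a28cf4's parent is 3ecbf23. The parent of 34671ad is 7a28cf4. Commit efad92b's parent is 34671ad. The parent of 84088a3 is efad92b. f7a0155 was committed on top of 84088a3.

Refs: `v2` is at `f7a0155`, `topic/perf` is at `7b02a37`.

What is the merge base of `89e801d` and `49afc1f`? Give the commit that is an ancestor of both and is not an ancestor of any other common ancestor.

Ancestors of 89e801d: {6721c46, 7130e6e, 89e801d}.
Ancestors of 49afc1f: {49afc1f, 6721c46}.
Common ancestors: {6721c46}.
The only common ancestor is 6721c46, so it is the merge base.

6721c46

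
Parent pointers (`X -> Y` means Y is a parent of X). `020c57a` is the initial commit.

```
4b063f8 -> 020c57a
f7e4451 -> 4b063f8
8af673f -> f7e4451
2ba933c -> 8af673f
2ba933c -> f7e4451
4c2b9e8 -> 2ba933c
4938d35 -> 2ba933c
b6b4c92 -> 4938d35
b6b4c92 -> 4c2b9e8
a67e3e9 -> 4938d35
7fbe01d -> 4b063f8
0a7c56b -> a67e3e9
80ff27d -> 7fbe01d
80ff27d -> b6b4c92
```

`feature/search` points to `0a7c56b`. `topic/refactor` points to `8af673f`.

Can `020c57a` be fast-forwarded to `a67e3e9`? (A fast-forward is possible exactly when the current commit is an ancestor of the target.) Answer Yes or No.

A fast-forward from 020c57a to a67e3e9 is possible iff 020c57a is an ancestor of a67e3e9.
Ancestors of a67e3e9: {020c57a, 2ba933c, 4938d35, 4b063f8, 8af673f, a67e3e9, f7e4451}.
020c57a is among them, so fast-forward is possible.

Yes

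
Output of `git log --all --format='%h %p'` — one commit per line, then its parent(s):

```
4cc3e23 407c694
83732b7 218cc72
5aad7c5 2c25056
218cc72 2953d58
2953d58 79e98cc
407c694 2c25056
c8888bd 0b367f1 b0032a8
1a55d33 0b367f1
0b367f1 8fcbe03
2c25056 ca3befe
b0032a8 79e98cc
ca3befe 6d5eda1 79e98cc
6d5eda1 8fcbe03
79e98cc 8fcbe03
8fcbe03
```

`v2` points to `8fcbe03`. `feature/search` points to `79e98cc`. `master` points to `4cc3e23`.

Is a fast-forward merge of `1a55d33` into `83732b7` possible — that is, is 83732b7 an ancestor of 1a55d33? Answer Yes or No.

No

A fast-forward from 83732b7 to 1a55d33 is possible iff 83732b7 is an ancestor of 1a55d33.
Ancestors of 1a55d33: {0b367f1, 1a55d33, 8fcbe03}.
83732b7 is not among them, so fast-forward is not possible.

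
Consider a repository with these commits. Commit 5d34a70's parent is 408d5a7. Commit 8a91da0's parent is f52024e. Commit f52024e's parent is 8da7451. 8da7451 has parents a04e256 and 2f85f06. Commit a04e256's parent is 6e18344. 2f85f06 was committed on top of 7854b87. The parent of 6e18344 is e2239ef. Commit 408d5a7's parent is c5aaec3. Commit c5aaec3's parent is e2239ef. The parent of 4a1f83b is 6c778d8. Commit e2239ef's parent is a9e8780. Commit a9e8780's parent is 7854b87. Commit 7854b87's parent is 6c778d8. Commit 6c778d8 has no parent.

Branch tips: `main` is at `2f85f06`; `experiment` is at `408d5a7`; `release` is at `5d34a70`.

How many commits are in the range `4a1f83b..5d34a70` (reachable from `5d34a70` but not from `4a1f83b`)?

6

Reachable from 5d34a70: {408d5a7, 5d34a70, 6c778d8, 7854b87, a9e8780, c5aaec3, e2239ef}.
Reachable from 4a1f83b: {4a1f83b, 6c778d8}.
In 5d34a70's history but not 4a1f83b's: {408d5a7, 5d34a70, 7854b87, a9e8780, c5aaec3, e2239ef} — 6 commits.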